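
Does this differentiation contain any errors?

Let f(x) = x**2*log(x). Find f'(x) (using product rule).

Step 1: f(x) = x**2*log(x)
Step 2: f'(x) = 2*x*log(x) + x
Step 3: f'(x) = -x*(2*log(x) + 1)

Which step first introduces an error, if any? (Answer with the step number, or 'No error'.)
Step 3

Step 3 is incorrect due to a sign flip.
The step shows: -x*(2*log(x) + 1)
The correct value should be: x*(2*log(x) + 1)

Explanation: The sign of the whole expression was flipped: the term x*(2*log(x) + 1) was incorrectly written as -x*(2*log(x) + 1)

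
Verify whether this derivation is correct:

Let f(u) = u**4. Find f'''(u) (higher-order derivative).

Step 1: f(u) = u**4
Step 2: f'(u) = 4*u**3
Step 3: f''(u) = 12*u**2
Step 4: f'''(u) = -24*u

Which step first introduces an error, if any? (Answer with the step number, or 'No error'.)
Step 4

Step 4 is incorrect due to a sign flip.
The step shows: -24*u
The correct value should be: 24*u

Explanation: The sign of the whole expression was flipped: the term 24*u was incorrectly written as -24*u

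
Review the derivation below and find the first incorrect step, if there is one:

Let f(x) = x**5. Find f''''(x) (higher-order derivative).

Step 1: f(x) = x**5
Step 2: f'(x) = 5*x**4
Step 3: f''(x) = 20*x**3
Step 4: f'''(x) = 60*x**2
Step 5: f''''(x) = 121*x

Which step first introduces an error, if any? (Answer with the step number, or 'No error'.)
Step 5

Step 5 is incorrect due to a wrong coefficient.
The step shows: 121*x
The correct value should be: 120*x

Explanation: The coefficient 120 was incorrectly written as 121: the term 120*x was incorrectly written as 121*x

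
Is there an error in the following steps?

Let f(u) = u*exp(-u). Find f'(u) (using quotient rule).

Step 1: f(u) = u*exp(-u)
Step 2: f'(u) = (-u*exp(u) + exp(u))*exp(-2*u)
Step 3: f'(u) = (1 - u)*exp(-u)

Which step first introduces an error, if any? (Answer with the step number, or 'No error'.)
No error

All steps in this derivation are correct.
The final answer f'(u) = (1 - u)*exp(-u) is valid.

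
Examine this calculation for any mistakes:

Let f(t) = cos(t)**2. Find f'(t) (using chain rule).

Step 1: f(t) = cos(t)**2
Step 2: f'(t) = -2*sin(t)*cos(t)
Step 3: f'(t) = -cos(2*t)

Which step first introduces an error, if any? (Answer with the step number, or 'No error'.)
Step 3

Step 3 is incorrect due to a wrong trig function.
The step shows: -cos(2*t)
The correct value should be: -sin(2*t)

Explanation: sin(2*t) was incorrectly written as cos(2*t): the term -sin(2*t) was incorrectly written as -cos(2*t)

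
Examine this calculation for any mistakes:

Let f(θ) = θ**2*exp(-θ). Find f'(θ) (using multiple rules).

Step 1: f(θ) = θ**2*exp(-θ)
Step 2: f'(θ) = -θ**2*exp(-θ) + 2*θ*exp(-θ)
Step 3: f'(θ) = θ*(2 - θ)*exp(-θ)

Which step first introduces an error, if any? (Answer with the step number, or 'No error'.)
No error

All steps in this derivation are correct.
The final answer f'(θ) = θ*(2 - θ)*exp(-θ) is valid.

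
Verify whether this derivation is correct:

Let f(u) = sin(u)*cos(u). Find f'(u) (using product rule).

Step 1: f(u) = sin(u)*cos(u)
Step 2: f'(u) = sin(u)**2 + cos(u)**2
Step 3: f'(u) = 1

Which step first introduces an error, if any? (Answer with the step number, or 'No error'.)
Step 2

Step 2 is incorrect due to a sign flip.
The step shows: sin(u)**2 + cos(u)**2
The correct value should be: -sin(u)**2 + cos(u)**2

Explanation: The sign of one term was flipped: the term -sin(u)**2 was incorrectly written as sin(u)**2
The later steps are derived from this incorrect expression, so the error originates in Step 2.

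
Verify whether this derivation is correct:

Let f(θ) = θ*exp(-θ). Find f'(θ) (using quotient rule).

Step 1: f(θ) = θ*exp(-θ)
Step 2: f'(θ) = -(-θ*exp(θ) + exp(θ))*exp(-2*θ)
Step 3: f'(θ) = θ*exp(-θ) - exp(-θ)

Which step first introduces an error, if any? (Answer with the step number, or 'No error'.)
Step 2

Step 2 is incorrect due to a sign flip.
The step shows: -(-θ*exp(θ) + exp(θ))*exp(-2*θ)
The correct value should be: (-θ*exp(θ) + exp(θ))*exp(-2*θ)

Explanation: The sign of the whole expression was flipped: the term (-θ*exp(θ) + exp(θ))*exp(-2*θ) was incorrectly written as -(-θ*exp(θ) + exp(θ))*exp(-2*θ)
The later steps are derived from this incorrect expression, so the error originates in Step 2.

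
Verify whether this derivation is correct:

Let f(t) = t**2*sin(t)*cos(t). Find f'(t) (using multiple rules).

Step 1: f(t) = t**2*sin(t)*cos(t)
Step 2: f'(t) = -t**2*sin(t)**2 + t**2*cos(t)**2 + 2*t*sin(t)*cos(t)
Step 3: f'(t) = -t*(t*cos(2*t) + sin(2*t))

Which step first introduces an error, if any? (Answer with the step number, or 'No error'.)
Step 3

Step 3 is incorrect due to a sign flip.
The step shows: -t*(t*cos(2*t) + sin(2*t))
The correct value should be: t*(t*cos(2*t) + sin(2*t))

Explanation: The sign of the whole expression was flipped: the term t*(t*cos(2*t) + sin(2*t)) was incorrectly written as -t*(t*cos(2*t) + sin(2*t))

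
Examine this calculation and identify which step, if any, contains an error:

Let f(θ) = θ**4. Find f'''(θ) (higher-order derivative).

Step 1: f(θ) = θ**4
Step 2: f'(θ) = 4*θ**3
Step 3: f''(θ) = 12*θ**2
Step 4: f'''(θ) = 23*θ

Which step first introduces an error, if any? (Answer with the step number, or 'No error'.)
Step 4

Step 4 is incorrect due to a wrong coefficient.
The step shows: 23*θ
The correct value should be: 24*θ

Explanation: The coefficient 24 was incorrectly written as 23: the term 24*θ was incorrectly written as 23*θ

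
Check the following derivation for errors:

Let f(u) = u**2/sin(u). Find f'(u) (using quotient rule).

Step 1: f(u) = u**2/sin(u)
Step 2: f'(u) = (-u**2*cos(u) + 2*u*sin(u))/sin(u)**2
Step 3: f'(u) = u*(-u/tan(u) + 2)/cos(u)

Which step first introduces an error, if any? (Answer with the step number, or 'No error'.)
Step 3

Step 3 is incorrect due to a wrong trig function.
The step shows: u*(-u/tan(u) + 2)/cos(u)
The correct value should be: u*(-u/tan(u) + 2)/sin(u)

Explanation: sin(u) was incorrectly written as cos(u): the term u*(-u/tan(u) + 2)/sin(u) was incorrectly written as u*(-u/tan(u) + 2)/cos(u)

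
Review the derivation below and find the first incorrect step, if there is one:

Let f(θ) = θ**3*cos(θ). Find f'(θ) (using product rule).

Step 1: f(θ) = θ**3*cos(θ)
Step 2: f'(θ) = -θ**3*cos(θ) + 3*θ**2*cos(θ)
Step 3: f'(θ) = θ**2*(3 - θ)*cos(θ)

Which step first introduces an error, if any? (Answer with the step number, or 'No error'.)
Step 2

Step 2 is incorrect due to a wrong trig function.
The step shows: -θ**3*cos(θ) + 3*θ**2*cos(θ)
The correct value should be: -θ**3*sin(θ) + 3*θ**2*cos(θ)

Explanation: sin(θ) was incorrectly written as cos(θ): the term -θ**3*sin(θ) was incorrectly written as -θ**3*cos(θ)
The later steps are derived from this incorrect expression, so the error originates in Step 2.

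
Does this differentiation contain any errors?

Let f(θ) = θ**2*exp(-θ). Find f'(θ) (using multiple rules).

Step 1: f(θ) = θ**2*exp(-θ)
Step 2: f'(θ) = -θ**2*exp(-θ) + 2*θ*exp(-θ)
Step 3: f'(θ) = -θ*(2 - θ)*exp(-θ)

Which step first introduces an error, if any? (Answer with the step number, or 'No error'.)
Step 3

Step 3 is incorrect due to a sign flip.
The step shows: -θ*(2 - θ)*exp(-θ)
The correct value should be: θ*(2 - θ)*exp(-θ)

Explanation: The sign of the whole expression was flipped: the term θ*(2 - θ)*exp(-θ) was incorrectly written as -θ*(2 - θ)*exp(-θ)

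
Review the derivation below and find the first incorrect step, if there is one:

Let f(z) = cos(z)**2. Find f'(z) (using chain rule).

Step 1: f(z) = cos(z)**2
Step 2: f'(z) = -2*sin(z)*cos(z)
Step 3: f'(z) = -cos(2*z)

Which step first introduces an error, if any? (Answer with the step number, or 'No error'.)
Step 3

Step 3 is incorrect due to a wrong trig function.
The step shows: -cos(2*z)
The correct value should be: -sin(2*z)

Explanation: sin(2*z) was incorrectly written as cos(2*z): the term -sin(2*z) was incorrectly written as -cos(2*z)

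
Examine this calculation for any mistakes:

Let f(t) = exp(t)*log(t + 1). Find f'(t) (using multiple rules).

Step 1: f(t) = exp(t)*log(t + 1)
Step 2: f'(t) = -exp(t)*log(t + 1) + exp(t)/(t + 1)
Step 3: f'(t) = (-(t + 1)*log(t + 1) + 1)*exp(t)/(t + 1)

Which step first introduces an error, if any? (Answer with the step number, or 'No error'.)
Step 2

Step 2 is incorrect due to a sign flip.
The step shows: -exp(t)*log(t + 1) + exp(t)/(t + 1)
The correct value should be: exp(t)*log(t + 1) + exp(t)/(t + 1)

Explanation: The sign of one term was flipped: the term exp(t)*log(t + 1) was incorrectly written as -exp(t)*log(t + 1)
The later steps are derived from this incorrect expression, so the error originates in Step 2.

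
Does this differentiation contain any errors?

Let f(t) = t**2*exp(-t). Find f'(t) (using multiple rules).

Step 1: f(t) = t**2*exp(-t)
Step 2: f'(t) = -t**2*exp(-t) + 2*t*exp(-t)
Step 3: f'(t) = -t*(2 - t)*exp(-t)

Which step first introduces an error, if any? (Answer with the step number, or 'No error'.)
Step 3

Step 3 is incorrect due to a sign flip.
The step shows: -t*(2 - t)*exp(-t)
The correct value should be: t*(2 - t)*exp(-t)

Explanation: The sign of the whole expression was flipped: the term t*(2 - t)*exp(-t) was incorrectly written as -t*(2 - t)*exp(-t)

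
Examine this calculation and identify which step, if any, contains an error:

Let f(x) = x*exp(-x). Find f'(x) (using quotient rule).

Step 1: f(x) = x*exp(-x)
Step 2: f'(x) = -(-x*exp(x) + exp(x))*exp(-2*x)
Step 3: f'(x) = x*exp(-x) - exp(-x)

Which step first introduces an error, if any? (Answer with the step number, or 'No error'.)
Step 2

Step 2 is incorrect due to a sign flip.
The step shows: -(-x*exp(x) + exp(x))*exp(-2*x)
The correct value should be: (-x*exp(x) + exp(x))*exp(-2*x)

Explanation: The sign of the whole expression was flipped: the term (-x*exp(x) + exp(x))*exp(-2*x) was incorrectly written as -(-x*exp(x) + exp(x))*exp(-2*x)
The later steps are derived from this incorrect expression, so the error originates in Step 2.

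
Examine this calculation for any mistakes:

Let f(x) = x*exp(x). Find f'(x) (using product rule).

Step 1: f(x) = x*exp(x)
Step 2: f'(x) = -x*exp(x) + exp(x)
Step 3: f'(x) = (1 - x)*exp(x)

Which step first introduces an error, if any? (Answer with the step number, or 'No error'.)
Step 2

Step 2 is incorrect due to a sign flip.
The step shows: -x*exp(x) + exp(x)
The correct value should be: x*exp(x) + exp(x)

Explanation: The sign of one term was flipped: the term x*exp(x) was incorrectly written as -x*exp(x)
The later steps are derived from this incorrect expression, so the error originates in Step 2.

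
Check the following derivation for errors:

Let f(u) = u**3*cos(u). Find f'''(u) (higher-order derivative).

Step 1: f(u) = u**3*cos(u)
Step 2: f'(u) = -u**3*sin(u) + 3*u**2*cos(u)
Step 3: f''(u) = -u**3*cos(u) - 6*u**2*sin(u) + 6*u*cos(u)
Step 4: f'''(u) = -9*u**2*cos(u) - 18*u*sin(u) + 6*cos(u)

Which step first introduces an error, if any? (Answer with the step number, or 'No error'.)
Step 4

Step 4 is incorrect due to a dropped term.
The step shows: -9*u**2*cos(u) - 18*u*sin(u) + 6*cos(u)
The correct value should be: u**3*sin(u) - 9*u**2*cos(u) - 18*u*sin(u) + 6*cos(u)

Explanation: A term was dropped: the term u**3*sin(u) was incorrectly omitted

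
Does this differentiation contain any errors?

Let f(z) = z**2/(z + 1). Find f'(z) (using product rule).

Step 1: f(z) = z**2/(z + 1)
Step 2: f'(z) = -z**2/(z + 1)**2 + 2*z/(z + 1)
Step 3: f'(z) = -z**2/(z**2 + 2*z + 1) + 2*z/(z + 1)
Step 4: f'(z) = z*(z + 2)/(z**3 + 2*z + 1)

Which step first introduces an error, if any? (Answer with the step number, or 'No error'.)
Step 4

Step 4 is incorrect due to a wrong exponent.
The step shows: z*(z + 2)/(z**3 + 2*z + 1)
The correct value should be: z*(z + 2)/(z**2 + 2*z + 1)

Explanation: The exponent 2 on z was incorrectly written as 3: the term z*(z + 2)/(z**2 + 2*z + 1) was incorrectly written as z*(z + 2)/(z**3 + 2*z + 1)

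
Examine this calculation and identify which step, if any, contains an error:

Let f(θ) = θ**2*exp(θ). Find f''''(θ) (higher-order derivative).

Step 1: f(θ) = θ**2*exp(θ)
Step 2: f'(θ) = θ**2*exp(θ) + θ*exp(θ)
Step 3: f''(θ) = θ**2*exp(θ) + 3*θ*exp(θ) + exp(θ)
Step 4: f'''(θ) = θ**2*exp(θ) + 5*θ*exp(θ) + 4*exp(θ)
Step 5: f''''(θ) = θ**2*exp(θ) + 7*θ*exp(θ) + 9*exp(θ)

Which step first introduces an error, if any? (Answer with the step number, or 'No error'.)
Step 2

Step 2 is incorrect due to a wrong coefficient.
The step shows: θ**2*exp(θ) + θ*exp(θ)
The correct value should be: θ**2*exp(θ) + 2*θ*exp(θ)

Explanation: The coefficient 2 was incorrectly written as 1: the term 2*θ*exp(θ) was incorrectly written as θ*exp(θ)
The later steps are derived from this incorrect expression, so the error originates in Step 2.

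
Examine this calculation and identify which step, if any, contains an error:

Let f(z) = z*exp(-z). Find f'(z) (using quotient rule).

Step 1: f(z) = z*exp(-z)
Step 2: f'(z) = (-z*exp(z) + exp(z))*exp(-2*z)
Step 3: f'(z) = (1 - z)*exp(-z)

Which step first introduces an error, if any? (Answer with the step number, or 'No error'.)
No error

All steps in this derivation are correct.
The final answer f'(z) = (1 - z)*exp(-z) is valid.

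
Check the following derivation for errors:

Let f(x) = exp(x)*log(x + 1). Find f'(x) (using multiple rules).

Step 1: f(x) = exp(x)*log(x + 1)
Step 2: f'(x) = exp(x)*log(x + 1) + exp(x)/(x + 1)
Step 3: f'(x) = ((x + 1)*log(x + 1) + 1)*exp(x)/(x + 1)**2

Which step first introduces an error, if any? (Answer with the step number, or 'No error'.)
Step 3

Step 3 is incorrect due to a wrong exponent.
The step shows: ((x + 1)*log(x + 1) + 1)*exp(x)/(x + 1)**2
The correct value should be: ((x + 1)*log(x + 1) + 1)*exp(x)/(x + 1)

Explanation: The exponent -1 on x + 1 was incorrectly written as -2: the term ((x + 1)*log(x + 1) + 1)*exp(x)/(x + 1) was incorrectly written as ((x + 1)*log(x + 1) + 1)*exp(x)/(x + 1)**2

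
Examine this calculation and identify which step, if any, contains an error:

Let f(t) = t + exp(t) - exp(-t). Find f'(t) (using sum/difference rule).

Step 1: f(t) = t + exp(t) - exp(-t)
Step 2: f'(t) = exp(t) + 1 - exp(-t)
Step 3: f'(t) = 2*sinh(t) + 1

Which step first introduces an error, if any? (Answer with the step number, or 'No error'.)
Step 2

Step 2 is incorrect due to a sign flip.
The step shows: exp(t) + 1 - exp(-t)
The correct value should be: exp(t) + 1 + exp(-t)

Explanation: The sign of one term was flipped: the term exp(-t) was incorrectly written as -exp(-t)
The later steps are derived from this incorrect expression, so the error originates in Step 2.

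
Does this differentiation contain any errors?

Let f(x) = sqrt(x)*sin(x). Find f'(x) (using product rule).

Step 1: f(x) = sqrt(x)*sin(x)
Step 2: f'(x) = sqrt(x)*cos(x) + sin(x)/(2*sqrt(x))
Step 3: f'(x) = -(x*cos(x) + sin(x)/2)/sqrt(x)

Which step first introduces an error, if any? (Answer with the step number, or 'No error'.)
Step 3

Step 3 is incorrect due to a sign flip.
The step shows: -(x*cos(x) + sin(x)/2)/sqrt(x)
The correct value should be: (x*cos(x) + sin(x)/2)/sqrt(x)

Explanation: The sign of the whole expression was flipped: the term (x*cos(x) + sin(x)/2)/sqrt(x) was incorrectly written as -(x*cos(x) + sin(x)/2)/sqrt(x)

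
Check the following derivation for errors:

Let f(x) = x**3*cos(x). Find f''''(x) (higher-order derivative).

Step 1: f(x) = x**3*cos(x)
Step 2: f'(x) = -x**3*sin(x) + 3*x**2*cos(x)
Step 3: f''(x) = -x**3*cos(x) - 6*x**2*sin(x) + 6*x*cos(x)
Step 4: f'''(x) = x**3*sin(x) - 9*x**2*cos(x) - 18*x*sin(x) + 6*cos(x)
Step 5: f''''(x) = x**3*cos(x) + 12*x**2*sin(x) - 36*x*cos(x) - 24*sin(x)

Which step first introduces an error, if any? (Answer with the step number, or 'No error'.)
No error

All steps in this derivation are correct.
The final answer f''''(x) = x**3*cos(x) + 12*x**2*sin(x) - 36*x*cos(x) - 24*sin(x) is valid.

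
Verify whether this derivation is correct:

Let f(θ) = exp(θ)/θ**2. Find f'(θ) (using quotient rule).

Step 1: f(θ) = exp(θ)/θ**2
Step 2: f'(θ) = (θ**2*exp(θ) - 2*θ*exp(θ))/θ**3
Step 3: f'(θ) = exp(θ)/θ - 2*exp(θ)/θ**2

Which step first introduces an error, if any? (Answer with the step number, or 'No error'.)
Step 2

Step 2 is incorrect due to a wrong exponent.
The step shows: (θ**2*exp(θ) - 2*θ*exp(θ))/θ**3
The correct value should be: (θ**2*exp(θ) - 2*θ*exp(θ))/θ**4

Explanation: The exponent -4 on θ was incorrectly written as -3: the term (θ**2*exp(θ) - 2*θ*exp(θ))/θ**4 was incorrectly written as (θ**2*exp(θ) - 2*θ*exp(θ))/θ**3
The later steps are derived from this incorrect expression, so the error originates in Step 2.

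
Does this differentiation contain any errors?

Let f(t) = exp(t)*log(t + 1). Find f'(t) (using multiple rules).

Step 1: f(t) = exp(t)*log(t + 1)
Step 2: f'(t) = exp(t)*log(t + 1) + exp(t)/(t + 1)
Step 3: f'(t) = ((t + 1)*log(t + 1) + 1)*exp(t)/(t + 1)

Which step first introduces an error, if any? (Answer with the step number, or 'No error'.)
No error

All steps in this derivation are correct.
The final answer f'(t) = ((t + 1)*log(t + 1) + 1)*exp(t)/(t + 1) is valid.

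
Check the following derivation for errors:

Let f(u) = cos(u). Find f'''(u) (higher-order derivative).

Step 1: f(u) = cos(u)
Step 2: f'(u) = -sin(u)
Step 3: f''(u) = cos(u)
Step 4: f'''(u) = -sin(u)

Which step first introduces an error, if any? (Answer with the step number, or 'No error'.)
Step 3

Step 3 is incorrect due to a sign flip.
The step shows: cos(u)
The correct value should be: -cos(u)

Explanation: The sign of the whole expression was flipped: the term -cos(u) was incorrectly written as cos(u)
The later steps are derived from this incorrect expression, so the error originates in Step 3.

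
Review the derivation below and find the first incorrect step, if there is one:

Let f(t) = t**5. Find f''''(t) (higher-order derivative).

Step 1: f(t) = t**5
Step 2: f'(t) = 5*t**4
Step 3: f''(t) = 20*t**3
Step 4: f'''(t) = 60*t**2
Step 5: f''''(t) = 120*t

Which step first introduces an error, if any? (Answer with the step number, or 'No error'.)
No error

All steps in this derivation are correct.
The final answer f''''(t) = 120*t is valid.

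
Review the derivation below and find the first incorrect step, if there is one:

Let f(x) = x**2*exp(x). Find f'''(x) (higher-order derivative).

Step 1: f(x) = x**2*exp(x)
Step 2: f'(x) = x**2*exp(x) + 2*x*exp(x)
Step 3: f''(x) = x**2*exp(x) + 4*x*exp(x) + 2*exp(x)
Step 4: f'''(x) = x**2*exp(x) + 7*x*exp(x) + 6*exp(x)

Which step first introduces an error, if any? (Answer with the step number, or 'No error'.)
Step 4

Step 4 is incorrect due to a wrong coefficient.
The step shows: x**2*exp(x) + 7*x*exp(x) + 6*exp(x)
The correct value should be: x**2*exp(x) + 6*x*exp(x) + 6*exp(x)

Explanation: The coefficient 6 was incorrectly written as 7: the term 6*x*exp(x) was incorrectly written as 7*x*exp(x)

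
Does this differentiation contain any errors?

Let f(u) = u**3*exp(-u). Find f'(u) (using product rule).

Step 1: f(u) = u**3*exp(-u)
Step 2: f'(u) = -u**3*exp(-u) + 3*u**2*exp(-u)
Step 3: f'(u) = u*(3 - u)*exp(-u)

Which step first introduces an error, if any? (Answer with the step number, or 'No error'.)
Step 3

Step 3 is incorrect due to a wrong exponent.
The step shows: u*(3 - u)*exp(-u)
The correct value should be: u**2*(3 - u)*exp(-u)

Explanation: The exponent 2 on u was incorrectly written as 1: the term u**2*(3 - u)*exp(-u) was incorrectly written as u*(3 - u)*exp(-u)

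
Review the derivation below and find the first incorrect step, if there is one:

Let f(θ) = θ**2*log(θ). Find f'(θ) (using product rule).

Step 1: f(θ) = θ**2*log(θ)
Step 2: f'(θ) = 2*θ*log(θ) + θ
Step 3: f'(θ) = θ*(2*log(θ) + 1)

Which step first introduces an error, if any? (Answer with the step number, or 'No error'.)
No error

All steps in this derivation are correct.
The final answer f'(θ) = θ*(2*log(θ) + 1) is valid.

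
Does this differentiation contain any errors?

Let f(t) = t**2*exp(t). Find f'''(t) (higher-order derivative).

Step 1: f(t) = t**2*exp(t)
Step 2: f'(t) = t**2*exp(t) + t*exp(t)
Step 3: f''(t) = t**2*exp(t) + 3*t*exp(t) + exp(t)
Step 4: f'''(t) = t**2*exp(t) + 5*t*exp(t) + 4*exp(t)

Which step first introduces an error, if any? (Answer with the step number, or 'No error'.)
Step 2

Step 2 is incorrect due to a wrong coefficient.
The step shows: t**2*exp(t) + t*exp(t)
The correct value should be: t**2*exp(t) + 2*t*exp(t)

Explanation: The coefficient 2 was incorrectly written as 1: the term 2*t*exp(t) was incorrectly written as t*exp(t)
The later steps are derived from this incorrect expression, so the error originates in Step 2.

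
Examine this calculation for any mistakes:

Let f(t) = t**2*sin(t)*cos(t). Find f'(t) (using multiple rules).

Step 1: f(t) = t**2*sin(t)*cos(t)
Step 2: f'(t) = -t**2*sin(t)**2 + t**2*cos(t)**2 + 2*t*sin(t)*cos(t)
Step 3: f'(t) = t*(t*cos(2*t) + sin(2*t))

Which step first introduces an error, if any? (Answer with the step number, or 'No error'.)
No error

All steps in this derivation are correct.
The final answer f'(t) = t*(t*cos(2*t) + sin(2*t)) is valid.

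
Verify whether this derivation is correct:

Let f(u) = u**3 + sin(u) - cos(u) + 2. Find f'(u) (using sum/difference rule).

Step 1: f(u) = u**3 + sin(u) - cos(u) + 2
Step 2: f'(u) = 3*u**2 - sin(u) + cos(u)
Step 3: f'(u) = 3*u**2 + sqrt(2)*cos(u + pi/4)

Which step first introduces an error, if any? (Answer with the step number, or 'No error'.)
Step 2

Step 2 is incorrect due to a sign flip.
The step shows: 3*u**2 - sin(u) + cos(u)
The correct value should be: 3*u**2 + sin(u) + cos(u)

Explanation: The sign of one term was flipped: the term sin(u) was incorrectly written as -sin(u)
The later steps are derived from this incorrect expression, so the error originates in Step 2.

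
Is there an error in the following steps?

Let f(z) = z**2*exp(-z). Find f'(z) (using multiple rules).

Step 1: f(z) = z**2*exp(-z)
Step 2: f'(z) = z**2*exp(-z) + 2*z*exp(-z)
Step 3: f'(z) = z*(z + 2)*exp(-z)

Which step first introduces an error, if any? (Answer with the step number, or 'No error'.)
Step 2

Step 2 is incorrect due to a sign flip.
The step shows: z**2*exp(-z) + 2*z*exp(-z)
The correct value should be: -z**2*exp(-z) + 2*z*exp(-z)

Explanation: The sign of one term was flipped: the term -z**2*exp(-z) was incorrectly written as z**2*exp(-z)
The later steps are derived from this incorrect expression, so the error originates in Step 2.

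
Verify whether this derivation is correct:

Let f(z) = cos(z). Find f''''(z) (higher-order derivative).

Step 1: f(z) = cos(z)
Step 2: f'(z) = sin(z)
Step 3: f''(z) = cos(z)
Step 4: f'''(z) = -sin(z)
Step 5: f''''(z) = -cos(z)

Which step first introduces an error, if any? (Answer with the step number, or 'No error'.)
Step 2

Step 2 is incorrect due to a sign flip.
The step shows: sin(z)
The correct value should be: -sin(z)

Explanation: The sign of the whole expression was flipped: the term -sin(z) was incorrectly written as sin(z)
The later steps are derived from this incorrect expression, so the error originates in Step 2.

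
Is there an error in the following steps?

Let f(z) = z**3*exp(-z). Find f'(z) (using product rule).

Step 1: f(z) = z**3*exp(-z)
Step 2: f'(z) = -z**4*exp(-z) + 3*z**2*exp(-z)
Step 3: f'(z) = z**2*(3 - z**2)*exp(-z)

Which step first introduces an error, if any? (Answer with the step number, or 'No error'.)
Step 2

Step 2 is incorrect due to a wrong exponent.
The step shows: -z**4*exp(-z) + 3*z**2*exp(-z)
The correct value should be: -z**3*exp(-z) + 3*z**2*exp(-z)

Explanation: The exponent 3 on z was incorrectly written as 4: the term -z**3*exp(-z) was incorrectly written as -z**4*exp(-z)
The later steps are derived from this incorrect expression, so the error originates in Step 2.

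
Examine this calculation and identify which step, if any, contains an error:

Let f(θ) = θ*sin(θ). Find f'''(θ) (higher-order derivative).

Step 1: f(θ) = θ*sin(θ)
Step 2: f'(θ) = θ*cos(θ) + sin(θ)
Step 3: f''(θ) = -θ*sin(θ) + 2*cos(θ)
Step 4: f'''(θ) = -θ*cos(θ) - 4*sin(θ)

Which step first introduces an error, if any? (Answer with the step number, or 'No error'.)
Step 4

Step 4 is incorrect due to a wrong coefficient.
The step shows: -θ*cos(θ) - 4*sin(θ)
The correct value should be: -θ*cos(θ) - 3*sin(θ)

Explanation: The coefficient -3 was incorrectly written as -4: the term -3*sin(θ) was incorrectly written as -4*sin(θ)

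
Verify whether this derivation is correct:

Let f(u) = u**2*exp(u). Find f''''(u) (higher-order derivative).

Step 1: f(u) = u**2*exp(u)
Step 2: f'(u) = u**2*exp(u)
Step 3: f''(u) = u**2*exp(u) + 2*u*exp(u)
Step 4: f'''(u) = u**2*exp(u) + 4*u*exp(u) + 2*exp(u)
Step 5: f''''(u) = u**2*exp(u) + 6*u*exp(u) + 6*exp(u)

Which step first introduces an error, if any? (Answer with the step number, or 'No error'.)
Step 2

Step 2 is incorrect due to a dropped term.
The step shows: u**2*exp(u)
The correct value should be: u**2*exp(u) + 2*u*exp(u)

Explanation: A term was dropped: the term 2*u*exp(u) was incorrectly omitted
The later steps are derived from this incorrect expression, so the error originates in Step 2.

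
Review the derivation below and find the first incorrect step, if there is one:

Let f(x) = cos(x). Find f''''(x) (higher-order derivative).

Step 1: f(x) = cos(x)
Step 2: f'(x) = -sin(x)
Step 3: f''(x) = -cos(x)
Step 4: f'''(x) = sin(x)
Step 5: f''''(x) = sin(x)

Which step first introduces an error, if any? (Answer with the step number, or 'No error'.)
Step 5

Step 5 is incorrect due to a wrong trig function.
The step shows: sin(x)
The correct value should be: cos(x)

Explanation: cos(x) was incorrectly written as sin(x): the term cos(x) was incorrectly written as sin(x)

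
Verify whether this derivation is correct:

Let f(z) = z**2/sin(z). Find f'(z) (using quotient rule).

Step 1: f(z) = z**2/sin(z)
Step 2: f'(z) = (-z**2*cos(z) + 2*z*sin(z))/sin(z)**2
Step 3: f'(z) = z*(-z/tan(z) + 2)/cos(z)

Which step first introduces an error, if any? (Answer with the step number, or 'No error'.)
Step 3

Step 3 is incorrect due to a wrong trig function.
The step shows: z*(-z/tan(z) + 2)/cos(z)
The correct value should be: z*(-z/tan(z) + 2)/sin(z)

Explanation: sin(z) was incorrectly written as cos(z): the term z*(-z/tan(z) + 2)/sin(z) was incorrectly written as z*(-z/tan(z) + 2)/cos(z)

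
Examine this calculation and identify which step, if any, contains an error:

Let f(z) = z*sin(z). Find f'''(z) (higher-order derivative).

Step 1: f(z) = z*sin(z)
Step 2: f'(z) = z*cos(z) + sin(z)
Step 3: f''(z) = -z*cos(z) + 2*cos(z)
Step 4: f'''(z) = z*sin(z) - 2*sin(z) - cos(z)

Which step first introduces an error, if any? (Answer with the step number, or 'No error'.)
Step 3

Step 3 is incorrect due to a wrong trig function.
The step shows: -z*cos(z) + 2*cos(z)
The correct value should be: -z*sin(z) + 2*cos(z)

Explanation: sin(z) was incorrectly written as cos(z): the term -z*sin(z) was incorrectly written as -z*cos(z)
The later steps are derived from this incorrect expression, so the error originates in Step 3.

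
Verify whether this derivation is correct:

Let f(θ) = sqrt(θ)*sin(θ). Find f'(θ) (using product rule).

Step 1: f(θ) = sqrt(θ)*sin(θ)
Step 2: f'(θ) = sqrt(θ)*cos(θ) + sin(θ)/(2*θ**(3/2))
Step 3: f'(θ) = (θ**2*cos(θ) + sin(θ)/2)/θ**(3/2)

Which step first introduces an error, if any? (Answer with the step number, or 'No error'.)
Step 2

Step 2 is incorrect due to a wrong exponent.
The step shows: sqrt(θ)*cos(θ) + sin(θ)/(2*θ**(3/2))
The correct value should be: sqrt(θ)*cos(θ) + sin(θ)/(2*sqrt(θ))

Explanation: The exponent -1/2 on θ was incorrectly written as -3/2: the term sin(θ)/(2*sqrt(θ)) was incorrectly written as sin(θ)/(2*θ**(3/2))
The later steps are derived from this incorrect expression, so the error originates in Step 2.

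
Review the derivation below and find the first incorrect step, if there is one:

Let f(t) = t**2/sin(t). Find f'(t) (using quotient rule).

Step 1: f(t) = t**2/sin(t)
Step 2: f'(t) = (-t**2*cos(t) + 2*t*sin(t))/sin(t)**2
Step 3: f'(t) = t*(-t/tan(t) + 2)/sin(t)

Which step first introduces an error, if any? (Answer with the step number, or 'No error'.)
No error

All steps in this derivation are correct.
The final answer f'(t) = t*(-t/tan(t) + 2)/sin(t) is valid.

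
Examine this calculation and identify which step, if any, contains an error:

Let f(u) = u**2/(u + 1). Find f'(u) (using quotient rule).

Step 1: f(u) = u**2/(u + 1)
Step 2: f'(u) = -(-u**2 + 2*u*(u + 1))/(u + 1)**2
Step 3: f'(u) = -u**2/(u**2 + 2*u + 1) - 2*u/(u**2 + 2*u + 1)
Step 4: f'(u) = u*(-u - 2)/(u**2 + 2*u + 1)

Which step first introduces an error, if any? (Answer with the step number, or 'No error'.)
Step 2

Step 2 is incorrect due to a sign flip.
The step shows: -(-u**2 + 2*u*(u + 1))/(u + 1)**2
The correct value should be: (-u**2 + 2*u*(u + 1))/(u + 1)**2

Explanation: The sign of the whole expression was flipped: the term (-u**2 + 2*u*(u + 1))/(u + 1)**2 was incorrectly written as -(-u**2 + 2*u*(u + 1))/(u + 1)**2
The later steps are derived from this incorrect expression, so the error originates in Step 2.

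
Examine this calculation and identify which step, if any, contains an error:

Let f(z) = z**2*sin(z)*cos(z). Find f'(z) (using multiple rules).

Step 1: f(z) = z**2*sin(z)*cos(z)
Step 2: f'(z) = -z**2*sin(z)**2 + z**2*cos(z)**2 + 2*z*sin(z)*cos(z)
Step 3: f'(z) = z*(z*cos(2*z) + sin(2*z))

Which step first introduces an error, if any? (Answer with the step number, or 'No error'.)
No error

All steps in this derivation are correct.
The final answer f'(z) = z*(z*cos(2*z) + sin(2*z)) is valid.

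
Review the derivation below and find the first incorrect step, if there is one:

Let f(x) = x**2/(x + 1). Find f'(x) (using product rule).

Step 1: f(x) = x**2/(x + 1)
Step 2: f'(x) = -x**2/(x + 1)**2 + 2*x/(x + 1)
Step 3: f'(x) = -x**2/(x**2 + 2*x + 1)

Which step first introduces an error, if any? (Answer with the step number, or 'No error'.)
Step 3

Step 3 is incorrect due to a dropped term.
The step shows: -x**2/(x**2 + 2*x + 1)
The correct value should be: -x**2/(x**2 + 2*x + 1) + 2*x/(x + 1)

Explanation: A term was dropped: the term 2*x/(x + 1) was incorrectly omitted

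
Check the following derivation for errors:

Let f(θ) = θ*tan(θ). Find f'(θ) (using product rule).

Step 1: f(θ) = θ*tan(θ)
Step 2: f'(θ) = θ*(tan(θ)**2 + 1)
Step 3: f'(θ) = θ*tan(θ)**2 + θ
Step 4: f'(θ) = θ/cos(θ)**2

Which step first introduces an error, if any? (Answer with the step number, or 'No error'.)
Step 2

Step 2 is incorrect due to a dropped term.
The step shows: θ*(tan(θ)**2 + 1)
The correct value should be: θ*(tan(θ)**2 + 1) + tan(θ)

Explanation: A term was dropped: the term tan(θ) was incorrectly omitted
The later steps are derived from this incorrect expression, so the error originates in Step 2.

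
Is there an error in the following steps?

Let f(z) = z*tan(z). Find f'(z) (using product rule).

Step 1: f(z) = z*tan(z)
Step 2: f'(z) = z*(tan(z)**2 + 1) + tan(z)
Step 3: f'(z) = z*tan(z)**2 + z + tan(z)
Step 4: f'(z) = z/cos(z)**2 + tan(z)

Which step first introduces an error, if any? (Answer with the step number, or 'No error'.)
No error

All steps in this derivation are correct.
The final answer f'(z) = z/cos(z)**2 + tan(z) is valid.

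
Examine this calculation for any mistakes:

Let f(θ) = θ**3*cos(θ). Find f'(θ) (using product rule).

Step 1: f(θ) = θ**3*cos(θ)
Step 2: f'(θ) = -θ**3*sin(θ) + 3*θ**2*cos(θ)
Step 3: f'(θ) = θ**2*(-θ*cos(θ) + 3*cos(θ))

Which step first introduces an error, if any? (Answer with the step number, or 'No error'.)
Step 3

Step 3 is incorrect due to a wrong trig function.
The step shows: θ**2*(-θ*cos(θ) + 3*cos(θ))
The correct value should be: θ**2*(-θ*sin(θ) + 3*cos(θ))

Explanation: sin(θ) was incorrectly written as cos(θ): the term θ**2*(-θ*sin(θ) + 3*cos(θ)) was incorrectly written as θ**2*(-θ*cos(θ) + 3*cos(θ))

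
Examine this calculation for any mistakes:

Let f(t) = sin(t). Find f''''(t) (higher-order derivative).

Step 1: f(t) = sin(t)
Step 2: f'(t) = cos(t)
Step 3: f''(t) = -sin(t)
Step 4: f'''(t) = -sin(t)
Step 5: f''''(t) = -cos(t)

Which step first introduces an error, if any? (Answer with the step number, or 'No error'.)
Step 4

Step 4 is incorrect due to a wrong trig function.
The step shows: -sin(t)
The correct value should be: -cos(t)

Explanation: cos(t) was incorrectly written as sin(t): the term -cos(t) was incorrectly written as -sin(t)
The later steps are derived from this incorrect expression, so the error originates in Step 4.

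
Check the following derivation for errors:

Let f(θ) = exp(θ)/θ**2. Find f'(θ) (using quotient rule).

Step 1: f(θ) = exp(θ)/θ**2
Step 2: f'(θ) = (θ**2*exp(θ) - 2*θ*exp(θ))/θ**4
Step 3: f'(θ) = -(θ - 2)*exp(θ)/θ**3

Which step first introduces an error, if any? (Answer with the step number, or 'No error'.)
Step 3

Step 3 is incorrect due to a sign flip.
The step shows: -(θ - 2)*exp(θ)/θ**3
The correct value should be: (θ - 2)*exp(θ)/θ**3

Explanation: The sign of the whole expression was flipped: the term (θ - 2)*exp(θ)/θ**3 was incorrectly written as -(θ - 2)*exp(θ)/θ**3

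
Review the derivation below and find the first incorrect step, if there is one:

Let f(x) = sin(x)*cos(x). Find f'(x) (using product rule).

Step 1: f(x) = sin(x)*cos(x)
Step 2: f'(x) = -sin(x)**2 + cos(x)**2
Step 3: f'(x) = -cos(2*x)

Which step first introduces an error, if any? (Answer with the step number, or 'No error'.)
Step 3

Step 3 is incorrect due to a sign flip.
The step shows: -cos(2*x)
The correct value should be: cos(2*x)

Explanation: The sign of the whole expression was flipped: the term cos(2*x) was incorrectly written as -cos(2*x)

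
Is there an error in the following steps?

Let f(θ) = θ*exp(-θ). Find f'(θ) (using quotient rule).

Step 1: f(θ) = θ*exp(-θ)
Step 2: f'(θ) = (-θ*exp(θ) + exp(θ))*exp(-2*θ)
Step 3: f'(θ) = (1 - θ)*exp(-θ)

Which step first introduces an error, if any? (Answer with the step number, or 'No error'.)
No error

All steps in this derivation are correct.
The final answer f'(θ) = (1 - θ)*exp(-θ) is valid.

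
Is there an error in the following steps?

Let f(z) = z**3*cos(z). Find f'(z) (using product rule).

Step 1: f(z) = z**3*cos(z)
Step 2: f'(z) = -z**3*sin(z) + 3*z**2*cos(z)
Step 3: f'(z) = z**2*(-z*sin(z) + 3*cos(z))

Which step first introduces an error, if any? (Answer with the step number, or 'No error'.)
No error

All steps in this derivation are correct.
The final answer f'(z) = z**2*(-z*sin(z) + 3*cos(z)) is valid.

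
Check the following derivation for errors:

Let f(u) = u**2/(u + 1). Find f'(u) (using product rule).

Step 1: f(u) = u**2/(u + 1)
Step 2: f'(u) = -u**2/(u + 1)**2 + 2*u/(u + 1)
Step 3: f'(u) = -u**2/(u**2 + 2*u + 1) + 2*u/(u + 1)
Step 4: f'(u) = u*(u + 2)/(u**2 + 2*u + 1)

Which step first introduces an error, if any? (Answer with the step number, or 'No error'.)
No error

All steps in this derivation are correct.
The final answer f'(u) = u*(u + 2)/(u**2 + 2*u + 1) is valid.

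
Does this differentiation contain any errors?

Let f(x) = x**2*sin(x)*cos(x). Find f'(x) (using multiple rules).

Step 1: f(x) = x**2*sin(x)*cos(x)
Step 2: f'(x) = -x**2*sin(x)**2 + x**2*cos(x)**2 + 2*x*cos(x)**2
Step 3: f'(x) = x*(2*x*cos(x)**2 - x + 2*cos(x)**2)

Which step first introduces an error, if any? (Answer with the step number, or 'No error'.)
Step 2

Step 2 is incorrect due to a wrong trig function.
The step shows: -x**2*sin(x)**2 + x**2*cos(x)**2 + 2*x*cos(x)**2
The correct value should be: -x**2*sin(x)**2 + x**2*cos(x)**2 + 2*x*sin(x)*cos(x)

Explanation: sin(x) was incorrectly written as cos(x): the term 2*x*sin(x)*cos(x) was incorrectly written as 2*x*cos(x)**2
The later steps are derived from this incorrect expression, so the error originates in Step 2.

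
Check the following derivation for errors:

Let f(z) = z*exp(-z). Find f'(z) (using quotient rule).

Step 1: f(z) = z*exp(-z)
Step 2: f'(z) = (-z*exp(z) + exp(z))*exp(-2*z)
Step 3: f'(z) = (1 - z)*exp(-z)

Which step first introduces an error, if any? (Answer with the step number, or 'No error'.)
No error

All steps in this derivation are correct.
The final answer f'(z) = (1 - z)*exp(-z) is valid.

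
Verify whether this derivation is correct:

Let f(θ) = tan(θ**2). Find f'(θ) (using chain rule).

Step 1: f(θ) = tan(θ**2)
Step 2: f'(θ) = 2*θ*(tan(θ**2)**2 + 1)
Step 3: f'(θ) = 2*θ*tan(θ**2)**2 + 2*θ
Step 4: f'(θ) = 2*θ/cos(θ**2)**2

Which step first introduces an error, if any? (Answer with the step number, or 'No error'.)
No error

All steps in this derivation are correct.
The final answer f'(θ) = 2*θ/cos(θ**2)**2 is valid.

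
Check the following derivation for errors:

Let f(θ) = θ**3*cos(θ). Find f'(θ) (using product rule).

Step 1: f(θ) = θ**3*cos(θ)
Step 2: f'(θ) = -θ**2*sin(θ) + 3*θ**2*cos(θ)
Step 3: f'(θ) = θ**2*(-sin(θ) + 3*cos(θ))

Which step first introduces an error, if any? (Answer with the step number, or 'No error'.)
Step 2

Step 2 is incorrect due to a wrong exponent.
The step shows: -θ**2*sin(θ) + 3*θ**2*cos(θ)
The correct value should be: -θ**3*sin(θ) + 3*θ**2*cos(θ)

Explanation: The exponent 3 on θ was incorrectly written as 2: the term -θ**3*sin(θ) was incorrectly written as -θ**2*sin(θ)
The later steps are derived from this incorrect expression, so the error originates in Step 2.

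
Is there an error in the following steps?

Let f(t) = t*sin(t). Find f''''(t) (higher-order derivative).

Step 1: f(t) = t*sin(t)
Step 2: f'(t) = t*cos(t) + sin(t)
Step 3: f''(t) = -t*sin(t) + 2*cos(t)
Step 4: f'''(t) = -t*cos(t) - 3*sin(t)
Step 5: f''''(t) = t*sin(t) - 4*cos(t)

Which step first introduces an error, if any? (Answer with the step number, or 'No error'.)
No error

All steps in this derivation are correct.
The final answer f''''(t) = t*sin(t) - 4*cos(t) is valid.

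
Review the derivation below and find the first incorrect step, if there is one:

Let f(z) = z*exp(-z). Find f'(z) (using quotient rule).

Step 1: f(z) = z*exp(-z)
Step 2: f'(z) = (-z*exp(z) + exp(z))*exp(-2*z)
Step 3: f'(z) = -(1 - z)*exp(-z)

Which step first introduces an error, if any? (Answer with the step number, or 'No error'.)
Step 3

Step 3 is incorrect due to a sign flip.
The step shows: -(1 - z)*exp(-z)
The correct value should be: (1 - z)*exp(-z)

Explanation: The sign of the whole expression was flipped: the term (1 - z)*exp(-z) was incorrectly written as -(1 - z)*exp(-z)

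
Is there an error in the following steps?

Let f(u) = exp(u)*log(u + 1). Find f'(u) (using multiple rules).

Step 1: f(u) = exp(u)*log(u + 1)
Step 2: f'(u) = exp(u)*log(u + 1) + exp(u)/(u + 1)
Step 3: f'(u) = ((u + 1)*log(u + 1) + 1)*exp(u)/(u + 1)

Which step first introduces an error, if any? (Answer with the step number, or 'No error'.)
No error

All steps in this derivation are correct.
The final answer f'(u) = ((u + 1)*log(u + 1) + 1)*exp(u)/(u + 1) is valid.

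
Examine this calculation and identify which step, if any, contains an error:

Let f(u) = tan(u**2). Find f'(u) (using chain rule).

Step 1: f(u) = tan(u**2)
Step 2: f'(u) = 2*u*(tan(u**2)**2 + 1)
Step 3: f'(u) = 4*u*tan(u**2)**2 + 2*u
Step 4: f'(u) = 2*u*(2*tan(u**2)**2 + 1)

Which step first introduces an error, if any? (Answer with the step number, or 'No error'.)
Step 3

Step 3 is incorrect due to a wrong coefficient.
The step shows: 4*u*tan(u**2)**2 + 2*u
The correct value should be: 2*u*tan(u**2)**2 + 2*u

Explanation: The coefficient 2 was incorrectly written as 4: the term 2*u*tan(u**2)**2 was incorrectly written as 4*u*tan(u**2)**2
The later steps are derived from this incorrect expression, so the error originates in Step 3.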